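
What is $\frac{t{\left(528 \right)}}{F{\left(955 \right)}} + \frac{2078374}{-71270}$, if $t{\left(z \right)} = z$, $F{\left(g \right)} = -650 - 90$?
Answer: $- \frac{39390683}{1318495} \approx -29.875$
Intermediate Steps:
$F{\left(g \right)} = -740$
$\frac{t{\left(528 \right)}}{F{\left(955 \right)}} + \frac{2078374}{-71270} = \frac{528}{-740} + \frac{2078374}{-71270} = 528 \left(- \frac{1}{740}\right) + 2078374 \left(- \frac{1}{71270}\right) = - \frac{132}{185} - \frac{1039187}{35635} = - \frac{39390683}{1318495}$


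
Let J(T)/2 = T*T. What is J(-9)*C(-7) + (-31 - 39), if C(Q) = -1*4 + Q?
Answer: -1852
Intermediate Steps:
C(Q) = -4 + Q
J(T) = 2*T² (J(T) = 2*(T*T) = 2*T²)
J(-9)*C(-7) + (-31 - 39) = (2*(-9)²)*(-4 - 7) + (-31 - 39) = (2*81)*(-11) - 70 = 162*(-11) - 70 = -1782 - 70 = -1852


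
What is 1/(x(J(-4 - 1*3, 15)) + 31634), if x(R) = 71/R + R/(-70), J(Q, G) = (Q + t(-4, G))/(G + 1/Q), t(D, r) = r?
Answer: 910/28906923 ≈ 3.1480e-5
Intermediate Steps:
J(Q, G) = (G + Q)/(G + 1/Q) (J(Q, G) = (Q + G)/(G + 1/Q) = (G + Q)/(G + 1/Q))
x(R) = 71/R - R/70 (x(R) = 71/R + R*(-1/70) = 71/R - R/70)
1/(x(J(-4 - 1*3, 15)) + 31634) = 1/((71/(((-4 - 1*3)*(15 + (-4 - 1*3))/(1 + 15*(-4 - 1*3)))) - (-4 - 1*3)*(15 + (-4 - 1*3))/(70*(1 + 15*(-4 - 1*3)))) + 31634) = 1/((71/(((-4 - 3)*(15 + (-4 - 3))/(1 + 15*(-4 - 3)))) - (-4 - 3)*(15 + (-4 - 3))/(70*(1 + 15*(-4 - 3)))) + 31634) = 1/((71/((-7*(15 - 7)/(1 + 15*(-7)))) - (-1)*(15 - 7)/(10*(1 + 15*(-7)))) + 31634) = 1/((71/((-7*8/(1 - 105))) - (-1)*8/(10*(1 - 105))) + 31634) = 1/((71/((-7*8/(-104))) - (-1)*8/(10*(-104))) + 31634) = 1/((71/((-7*(-1/104)*8)) - (-1)*(-1)*8/(10*104)) + 31634) = 1/((71/(7/13) - 1/70*7/13) + 31634) = 1/((71*(13/7) - 1/130) + 31634) = 1/((923/7 - 1/130) + 31634) = 1/(119983/910 + 31634) = 1/(28906923/910) = 910/28906923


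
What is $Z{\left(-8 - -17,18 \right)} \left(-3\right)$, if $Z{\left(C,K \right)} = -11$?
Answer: $33$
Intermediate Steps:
$Z{\left(-8 - -17,18 \right)} \left(-3\right) = \left(-11\right) \left(-3\right) = 33$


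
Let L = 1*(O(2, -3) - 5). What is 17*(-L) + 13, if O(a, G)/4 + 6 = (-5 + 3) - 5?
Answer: 982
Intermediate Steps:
O(a, G) = -52 (O(a, G) = -24 + 4*((-5 + 3) - 5) = -24 + 4*(-2 - 5) = -24 + 4*(-7) = -24 - 28 = -52)
L = -57 (L = 1*(-52 - 5) = 1*(-57) = -57)
17*(-L) + 13 = 17*(-1*(-57)) + 13 = 17*57 + 13 = 969 + 13 = 982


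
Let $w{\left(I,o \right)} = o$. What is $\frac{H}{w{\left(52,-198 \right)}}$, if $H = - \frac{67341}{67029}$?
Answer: $\frac{22447}{4423914} \approx 0.005074$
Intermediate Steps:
$H = - \frac{22447}{22343}$ ($H = \left(-67341\right) \frac{1}{67029} = - \frac{22447}{22343} \approx -1.0047$)
$\frac{H}{w{\left(52,-198 \right)}} = - \frac{22447}{22343 \left(-198\right)} = \left(- \frac{22447}{22343}\right) \left(- \frac{1}{198}\right) = \frac{22447}{4423914}$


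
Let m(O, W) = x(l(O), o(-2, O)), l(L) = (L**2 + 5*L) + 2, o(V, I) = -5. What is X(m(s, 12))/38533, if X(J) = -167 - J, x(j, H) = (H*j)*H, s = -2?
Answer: -67/38533 ≈ -0.0017388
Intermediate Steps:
l(L) = 2 + L**2 + 5*L
x(j, H) = j*H**2
m(O, W) = 50 + 25*O**2 + 125*O (m(O, W) = (2 + O**2 + 5*O)*(-5)**2 = (2 + O**2 + 5*O)*25 = 50 + 25*O**2 + 125*O)
X(m(s, 12))/38533 = (-167 - (50 + 25*(-2)**2 + 125*(-2)))/38533 = (-167 - (50 + 25*4 - 250))*(1/38533) = (-167 - (50 + 100 - 250))*(1/38533) = (-167 - 1*(-100))*(1/38533) = (-167 + 100)*(1/38533) = -67*1/38533 = -67/38533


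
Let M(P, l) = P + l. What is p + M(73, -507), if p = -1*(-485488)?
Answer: 485054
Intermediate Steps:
p = 485488
p + M(73, -507) = 485488 + (73 - 507) = 485488 - 434 = 485054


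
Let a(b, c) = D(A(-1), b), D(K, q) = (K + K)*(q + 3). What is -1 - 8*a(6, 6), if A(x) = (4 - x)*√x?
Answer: -1 - 720*I ≈ -1.0 - 720.0*I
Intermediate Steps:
A(x) = √x*(4 - x)
D(K, q) = 2*K*(3 + q) (D(K, q) = (2*K)*(3 + q) = 2*K*(3 + q))
a(b, c) = 10*I*(3 + b) (a(b, c) = 2*(√(-1)*(4 - 1*(-1)))*(3 + b) = 2*(I*(4 + 1))*(3 + b) = 2*(I*5)*(3 + b) = 2*(5*I)*(3 + b) = 10*I*(3 + b))
-1 - 8*a(6, 6) = -1 - 80*I*(3 + 6) = -1 - 80*I*9 = -1 - 720*I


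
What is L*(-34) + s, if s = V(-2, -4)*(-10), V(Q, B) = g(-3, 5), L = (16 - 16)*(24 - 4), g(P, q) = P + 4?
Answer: -10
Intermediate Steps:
g(P, q) = 4 + P
L = 0 (L = 0*20 = 0)
V(Q, B) = 1 (V(Q, B) = 4 - 3 = 1)
s = -10 (s = 1*(-10) = -10)
L*(-34) + s = 0*(-34) - 10 = 0 - 10 = -10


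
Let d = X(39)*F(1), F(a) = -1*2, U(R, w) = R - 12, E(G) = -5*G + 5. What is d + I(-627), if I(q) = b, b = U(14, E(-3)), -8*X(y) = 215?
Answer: 223/4 ≈ 55.750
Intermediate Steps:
X(y) = -215/8 (X(y) = -⅛*215 = -215/8)
E(G) = 5 - 5*G
U(R, w) = -12 + R
b = 2 (b = -12 + 14 = 2)
F(a) = -2
I(q) = 2
d = 215/4 (d = -215/8*(-2) = 215/4 ≈ 53.750)
d + I(-627) = 215/4 + 2 = 223/4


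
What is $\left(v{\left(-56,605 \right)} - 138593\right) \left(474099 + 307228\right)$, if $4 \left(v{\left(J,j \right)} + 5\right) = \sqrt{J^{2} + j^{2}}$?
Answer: $-108290359546 + \frac{781327 \sqrt{369161}}{4} \approx -1.0817 \cdot 10^{11}$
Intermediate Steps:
$v{\left(J,j \right)} = -5 + \frac{\sqrt{J^{2} + j^{2}}}{4}$
$\left(v{\left(-56,605 \right)} - 138593\right) \left(474099 + 307228\right) = \left(\left(-5 + \frac{\sqrt{\left(-56\right)^{2} + 605^{2}}}{4}\right) - 138593\right) \left(474099 + 307228\right) = \left(\left(-5 + \frac{\sqrt{3136 + 366025}}{4}\right) - 138593\right) 781327 = \left(\left(-5 + \frac{\sqrt{369161}}{4}\right) - 138593\right) 781327 = \left(-138598 + \frac{\sqrt{369161}}{4}\right) 781327 = -108290359546 + \frac{781327 \sqrt{369161}}{4}$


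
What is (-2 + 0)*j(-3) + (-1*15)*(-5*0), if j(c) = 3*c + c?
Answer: 24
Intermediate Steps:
j(c) = 4*c
(-2 + 0)*j(-3) + (-1*15)*(-5*0) = (-2 + 0)*(4*(-3)) + (-1*15)*(-5*0) = -2*(-12) - 15*0 = 24 + 0 = 24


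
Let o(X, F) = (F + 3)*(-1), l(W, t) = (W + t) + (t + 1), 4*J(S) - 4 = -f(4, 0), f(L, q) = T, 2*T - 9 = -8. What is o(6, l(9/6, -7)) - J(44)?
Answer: 61/8 ≈ 7.6250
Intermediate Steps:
T = ½ (T = 9/2 + (½)*(-8) = 9/2 - 4 = ½ ≈ 0.50000)
f(L, q) = ½
J(S) = 7/8 (J(S) = 1 + (-1*½)/4 = 1 + (¼)*(-½) = 1 - ⅛ = 7/8)
l(W, t) = 1 + W + 2*t (l(W, t) = (W + t) + (1 + t) = 1 + W + 2*t)
o(X, F) = -3 - F (o(X, F) = (3 + F)*(-1) = -3 - F)
o(6, l(9/6, -7)) - J(44) = (-3 - (1 + 9/6 + 2*(-7))) - 1*7/8 = (-3 - (1 + 9*(⅙) - 14)) - 7/8 = (-3 - (1 + 3/2 - 14)) - 7/8 = (-3 - 1*(-23/2)) - 7/8 = (-3 + 23/2) - 7/8 = 17/2 - 7/8 = 61/8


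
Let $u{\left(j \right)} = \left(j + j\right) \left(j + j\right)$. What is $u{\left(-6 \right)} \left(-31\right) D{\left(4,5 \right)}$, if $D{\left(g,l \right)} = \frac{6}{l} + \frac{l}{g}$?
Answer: $- \frac{54684}{5} \approx -10937.0$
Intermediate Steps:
$u{\left(j \right)} = 4 j^{2}$ ($u{\left(j \right)} = 2 j 2 j = 4 j^{2}$)
$u{\left(-6 \right)} \left(-31\right) D{\left(4,5 \right)} = 4 \left(-6\right)^{2} \left(-31\right) \left(\frac{6}{5} + \frac{5}{4}\right) = 4 \cdot 36 \left(-31\right) \left(6 \cdot \frac{1}{5} + 5 \cdot \frac{1}{4}\right) = 144 \left(-31\right) \left(\frac{6}{5} + \frac{5}{4}\right) = \left(-4464\right) \frac{49}{20} = - \frac{54684}{5}$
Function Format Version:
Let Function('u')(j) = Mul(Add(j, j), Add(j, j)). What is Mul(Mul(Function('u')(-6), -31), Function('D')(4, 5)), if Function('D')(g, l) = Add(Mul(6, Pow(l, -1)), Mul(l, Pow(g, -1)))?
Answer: Rational(-54684, 5) ≈ -10937.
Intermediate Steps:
Function('u')(j) = Mul(4, Pow(j, 2)) (Function('u')(j) = Mul(Mul(2, j), Mul(2, j)) = Mul(4, Pow(j, 2)))
Mul(Mul(Function('u')(-6), -31), Function('D')(4, 5)) = Mul(Mul(Mul(4, Pow(-6, 2)), -31), Add(Mul(6, Pow(5, -1)), Mul(5, Pow(4, -1)))) = Mul(Mul(Mul(4, 36), -31), Add(Mul(6, Rational(1, 5)), Mul(5, Rational(1, 4)))) = Mul(Mul(144, -31), Add(Rational(6, 5), Rational(5, 4))) = Mul(-4464, Rational(49, 20)) = Rational(-54684, 5)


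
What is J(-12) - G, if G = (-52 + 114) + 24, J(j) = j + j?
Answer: -110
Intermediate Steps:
J(j) = 2*j
G = 86 (G = 62 + 24 = 86)
J(-12) - G = 2*(-12) - 1*86 = -24 - 86 = -110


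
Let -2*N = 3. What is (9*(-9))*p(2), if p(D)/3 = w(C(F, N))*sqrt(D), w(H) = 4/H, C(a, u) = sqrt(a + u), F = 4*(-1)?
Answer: 1944*I*sqrt(11)/11 ≈ 586.14*I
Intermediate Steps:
N = -3/2 (N = -1/2*3 = -3/2 ≈ -1.5000)
F = -4
p(D) = -12*I*sqrt(22)*sqrt(D)/11 (p(D) = 3*((4/(sqrt(-4 - 3/2)))*sqrt(D)) = 3*((4/(sqrt(-11/2)))*sqrt(D)) = 3*((4/((I*sqrt(22)/2)))*sqrt(D)) = 3*((4*(-I*sqrt(22)/11))*sqrt(D)) = 3*((-4*I*sqrt(22)/11)*sqrt(D)) = 3*(-4*I*sqrt(22)*sqrt(D)/11) = -12*I*sqrt(22)*sqrt(D)/11)
(9*(-9))*p(2) = (9*(-9))*(-12*I*sqrt(22)*sqrt(2)/11) = -(-1944)*I*sqrt(11)/11 = 1944*I*sqrt(11)/11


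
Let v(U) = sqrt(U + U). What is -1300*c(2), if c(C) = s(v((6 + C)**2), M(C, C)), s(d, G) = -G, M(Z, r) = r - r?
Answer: 0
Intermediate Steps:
M(Z, r) = 0
v(U) = sqrt(2)*sqrt(U) (v(U) = sqrt(2*U) = sqrt(2)*sqrt(U))
c(C) = 0 (c(C) = -1*0 = 0)
-1300*c(2) = -1300*0 = 0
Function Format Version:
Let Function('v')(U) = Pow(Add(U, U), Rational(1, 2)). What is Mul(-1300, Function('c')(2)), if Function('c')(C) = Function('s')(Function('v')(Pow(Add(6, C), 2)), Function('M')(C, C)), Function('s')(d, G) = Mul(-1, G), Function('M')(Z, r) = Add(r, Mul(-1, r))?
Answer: 0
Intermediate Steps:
Function('M')(Z, r) = 0
Function('v')(U) = Mul(Pow(2, Rational(1, 2)), Pow(U, Rational(1, 2))) (Function('v')(U) = Pow(Mul(2, U), Rational(1, 2)) = Mul(Pow(2, Rational(1, 2)), Pow(U, Rational(1, 2))))
Function('c')(C) = 0 (Function('c')(C) = Mul(-1, 0) = 0)
Mul(-1300, Function('c')(2)) = Mul(-1300, 0) = 0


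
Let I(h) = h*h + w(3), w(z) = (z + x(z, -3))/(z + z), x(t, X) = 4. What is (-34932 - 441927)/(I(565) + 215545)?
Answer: -2861154/3208627 ≈ -0.89171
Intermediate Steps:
w(z) = (4 + z)/(2*z) (w(z) = (z + 4)/(z + z) = (4 + z)/((2*z)) = (4 + z)*(1/(2*z)) = (4 + z)/(2*z))
I(h) = 7/6 + h**2 (I(h) = h*h + (1/2)*(4 + 3)/3 = h**2 + (1/2)*(1/3)*7 = h**2 + 7/6 = 7/6 + h**2)
(-34932 - 441927)/(I(565) + 215545) = (-34932 - 441927)/((7/6 + 565**2) + 215545) = -476859/((7/6 + 319225) + 215545) = -476859/(1915357/6 + 215545) = -476859/3208627/6 = -476859*6/3208627 = -2861154/3208627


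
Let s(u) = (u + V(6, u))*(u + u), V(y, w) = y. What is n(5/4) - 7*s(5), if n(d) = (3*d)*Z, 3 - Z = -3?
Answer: -1495/2 ≈ -747.50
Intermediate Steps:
Z = 6 (Z = 3 - 1*(-3) = 3 + 3 = 6)
n(d) = 18*d (n(d) = (3*d)*6 = 18*d)
s(u) = 2*u*(6 + u) (s(u) = (u + 6)*(u + u) = (6 + u)*(2*u) = 2*u*(6 + u))
n(5/4) - 7*s(5) = 18*(5/4) - 14*5*(6 + 5) = 18*(5*(¼)) - 14*5*11 = 18*(5/4) - 7*110 = 45/2 - 770 = -1495/2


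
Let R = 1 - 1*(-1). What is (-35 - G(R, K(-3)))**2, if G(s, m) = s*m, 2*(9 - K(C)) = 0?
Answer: 2809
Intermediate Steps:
R = 2 (R = 1 + 1 = 2)
K(C) = 9 (K(C) = 9 - 1/2*0 = 9 + 0 = 9)
G(s, m) = m*s
(-35 - G(R, K(-3)))**2 = (-35 - 9*2)**2 = (-35 - 1*18)**2 = (-35 - 18)**2 = (-53)**2 = 2809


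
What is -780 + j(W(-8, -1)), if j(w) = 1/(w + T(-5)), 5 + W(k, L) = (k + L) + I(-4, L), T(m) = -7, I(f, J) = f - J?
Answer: -18721/24 ≈ -780.04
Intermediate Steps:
W(k, L) = -9 + k (W(k, L) = -5 + ((k + L) + (-4 - L)) = -5 + ((L + k) + (-4 - L)) = -5 + (-4 + k) = -9 + k)
j(w) = 1/(-7 + w) (j(w) = 1/(w - 7) = 1/(-7 + w))
-780 + j(W(-8, -1)) = -780 + 1/(-7 + (-9 - 8)) = -780 + 1/(-7 - 17) = -780 + 1/(-24) = -780 - 1/24 = -18721/24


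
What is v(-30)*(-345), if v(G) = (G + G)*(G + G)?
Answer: -1242000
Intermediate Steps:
v(G) = 4*G**2 (v(G) = (2*G)*(2*G) = 4*G**2)
v(-30)*(-345) = (4*(-30)**2)*(-345) = (4*900)*(-345) = 3600*(-345) = -1242000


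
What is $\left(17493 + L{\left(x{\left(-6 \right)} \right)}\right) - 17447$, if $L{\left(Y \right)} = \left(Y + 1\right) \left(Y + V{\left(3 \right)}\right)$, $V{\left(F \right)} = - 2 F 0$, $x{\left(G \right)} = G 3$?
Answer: $352$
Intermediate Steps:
$x{\left(G \right)} = 3 G$
$V{\left(F \right)} = 0$
$L{\left(Y \right)} = Y \left(1 + Y\right)$ ($L{\left(Y \right)} = \left(Y + 1\right) \left(Y + 0\right) = \left(1 + Y\right) Y = Y \left(1 + Y\right)$)
$\left(17493 + L{\left(x{\left(-6 \right)} \right)}\right) - 17447 = \left(17493 + 3 \left(-6\right) \left(1 + 3 \left(-6\right)\right)\right) - 17447 = \left(17493 - 18 \left(1 - 18\right)\right) - 17447 = \left(17493 - -306\right) - 17447 = \left(17493 + 306\right) - 17447 = 17799 - 17447 = 352$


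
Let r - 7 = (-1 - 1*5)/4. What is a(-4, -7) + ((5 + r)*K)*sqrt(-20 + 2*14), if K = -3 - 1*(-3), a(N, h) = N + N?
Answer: -8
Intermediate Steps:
a(N, h) = 2*N
r = 11/2 (r = 7 + (-1 - 1*5)/4 = 7 + (-1 - 5)*(1/4) = 7 - 6*1/4 = 7 - 3/2 = 11/2 ≈ 5.5000)
K = 0 (K = -3 + 3 = 0)
a(-4, -7) + ((5 + r)*K)*sqrt(-20 + 2*14) = 2*(-4) + ((5 + 11/2)*0)*sqrt(-20 + 2*14) = -8 + ((21/2)*0)*sqrt(-20 + 28) = -8 + 0*sqrt(8) = -8 + 0*(2*sqrt(2)) = -8 + 0 = -8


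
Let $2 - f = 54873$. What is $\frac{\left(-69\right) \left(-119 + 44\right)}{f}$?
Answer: $- \frac{5175}{54871} \approx -0.094312$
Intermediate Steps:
$f = -54871$ ($f = 2 - 54873 = -54871$)
$\frac{\left(-69\right) \left(-119 + 44\right)}{f} = \frac{\left(-69\right) \left(-119 + 44\right)}{-54871} = \left(-69\right) \left(-75\right) \left(- \frac{1}{54871}\right) = 5175 \left(- \frac{1}{54871}\right) = - \frac{5175}{54871}$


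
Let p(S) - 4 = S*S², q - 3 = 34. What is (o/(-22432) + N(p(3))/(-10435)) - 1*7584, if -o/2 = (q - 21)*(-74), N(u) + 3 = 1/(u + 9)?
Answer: -2219089485781/292597400 ≈ -7584.1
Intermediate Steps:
q = 37 (q = 3 + 34 = 37)
p(S) = 4 + S³ (p(S) = 4 + S*S² = 4 + S³)
N(u) = -3 + 1/(9 + u) (N(u) = -3 + 1/(u + 9) = -3 + 1/(9 + u))
o = 2368 (o = -2*(37 - 21)*(-74) = -32*(-74) = -2*(-1184) = 2368)
(o/(-22432) + N(p(3))/(-10435)) - 1*7584 = (2368/(-22432) + ((-26 - 3*(4 + 3³))/(9 + (4 + 3³)))/(-10435)) - 1*7584 = (2368*(-1/22432) + ((-26 - 3*(4 + 27))/(9 + (4 + 27)))*(-1/10435)) - 7584 = (-74/701 + ((-26 - 3*31)/(9 + 31))*(-1/10435)) - 7584 = (-74/701 + ((-26 - 93)/40)*(-1/10435)) - 7584 = (-74/701 + ((1/40)*(-119))*(-1/10435)) - 7584 = (-74/701 - 119/40*(-1/10435)) - 7584 = (-74/701 + 119/417400) - 7584 = -30804181/292597400 - 7584 = -2219089485781/292597400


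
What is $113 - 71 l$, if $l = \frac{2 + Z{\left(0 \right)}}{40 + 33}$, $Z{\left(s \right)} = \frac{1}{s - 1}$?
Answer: $\frac{8178}{73} \approx 112.03$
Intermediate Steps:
$Z{\left(s \right)} = \frac{1}{-1 + s}$
$l = \frac{1}{73}$ ($l = \frac{2 + \frac{1}{-1 + 0}}{40 + 33} = \frac{2 + \frac{1}{-1}}{73} = \left(2 - 1\right) \frac{1}{73} = 1 \cdot \frac{1}{73} = \frac{1}{73} \approx 0.013699$)
$113 - 71 l = 113 - \frac{71}{73} = \frac{8178}{73}$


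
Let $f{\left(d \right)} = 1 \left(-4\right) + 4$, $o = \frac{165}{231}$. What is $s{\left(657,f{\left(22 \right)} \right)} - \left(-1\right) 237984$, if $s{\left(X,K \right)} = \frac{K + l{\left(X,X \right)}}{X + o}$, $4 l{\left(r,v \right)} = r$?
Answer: $\frac{4382717943}{18416} \approx 2.3798 \cdot 10^{5}$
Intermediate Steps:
$l{\left(r,v \right)} = \frac{r}{4}$
$o = \frac{5}{7}$ ($o = 165 \cdot \frac{1}{231} = \frac{5}{7} \approx 0.71429$)
$f{\left(d \right)} = 0$ ($f{\left(d \right)} = -4 + 4 = 0$)
$s{\left(X,K \right)} = \frac{K + \frac{X}{4}}{\frac{5}{7} + X}$ ($s{\left(X,K \right)} = \frac{K + \frac{X}{4}}{X + \frac{5}{7}} = \frac{K + \frac{X}{4}}{\frac{5}{7} + X}$)
$s{\left(657,f{\left(22 \right)} \right)} - \left(-1\right) 237984 = \frac{7 \left(657 + 4 \cdot 0\right)}{4 \left(5 + 7 \cdot 657\right)} - \left(-1\right) 237984 = \frac{7 \left(657 + 0\right)}{4 \left(5 + 4599\right)} - -237984 = \frac{7}{4} \cdot \frac{1}{4604} \cdot 657 + 237984 = \frac{4599}{18416} + 237984 = \frac{4382717943}{18416}$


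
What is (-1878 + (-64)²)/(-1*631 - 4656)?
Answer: -2218/5287 ≈ -0.41952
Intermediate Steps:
(-1878 + (-64)²)/(-1*631 - 4656) = (-1878 + 4096)/(-631 - 4656) = 2218/(-5287) = 2218*(-1/5287) = -2218/5287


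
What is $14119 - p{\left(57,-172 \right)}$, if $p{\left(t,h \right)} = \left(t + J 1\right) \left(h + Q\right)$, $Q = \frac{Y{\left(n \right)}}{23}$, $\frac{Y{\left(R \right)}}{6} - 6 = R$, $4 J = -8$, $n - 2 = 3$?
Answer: $\frac{538687}{23} \approx 23421.0$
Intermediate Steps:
$n = 5$ ($n = 2 + 3 = 5$)
$J = -2$ ($J = \frac{1}{4} \left(-8\right) = -2$)
$Y{\left(R \right)} = 36 + 6 R$
$Q = \frac{66}{23}$ ($Q = \frac{36 + 6 \cdot 5}{23} = \left(36 + 30\right) \frac{1}{23} = 66 \cdot \frac{1}{23} = \frac{66}{23} \approx 2.8696$)
$p{\left(t,h \right)} = \left(-2 + t\right) \left(\frac{66}{23} + h\right)$ ($p{\left(t,h \right)} = \left(t - 2\right) \left(h + \frac{66}{23}\right) = \left(t - 2\right) \left(\frac{66}{23} + h\right) = \left(-2 + t\right) \left(\frac{66}{23} + h\right)$)
$14119 - p{\left(57,-172 \right)} = 14119 - \left(- \frac{132}{23} - -344 + \frac{66}{23} \cdot 57 - 9804\right) = 14119 - \left(- \frac{132}{23} + 344 + \frac{3762}{23} - 9804\right) = 14119 - - \frac{213950}{23} = 14119 + \frac{213950}{23} = \frac{538687}{23}$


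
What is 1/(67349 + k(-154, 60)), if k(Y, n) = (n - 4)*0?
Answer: 1/67349 ≈ 1.4848e-5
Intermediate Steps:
k(Y, n) = 0 (k(Y, n) = (-4 + n)*0 = 0)
1/(67349 + k(-154, 60)) = 1/(67349 + 0) = 1/67349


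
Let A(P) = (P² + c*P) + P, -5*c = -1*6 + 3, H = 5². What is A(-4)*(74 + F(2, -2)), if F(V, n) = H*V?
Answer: 5952/5 ≈ 1190.4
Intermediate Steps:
H = 25
c = ⅗ (c = -(-1*6 + 3)/5 = -(-6 + 3)/5 = -⅕*(-3) = ⅗ ≈ 0.60000)
A(P) = P² + 8*P/5 (A(P) = (P² + 3*P/5) + P = P² + 8*P/5)
F(V, n) = 25*V
A(-4)*(74 + F(2, -2)) = ((⅕)*(-4)*(8 + 5*(-4)))*(74 + 25*2) = ((⅕)*(-4)*(8 - 20))*(74 + 50) = ((⅕)*(-4)*(-12))*124 = (48/5)*124 = 5952/5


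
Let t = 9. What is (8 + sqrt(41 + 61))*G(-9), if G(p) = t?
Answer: 72 + 9*sqrt(102) ≈ 162.90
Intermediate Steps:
G(p) = 9
(8 + sqrt(41 + 61))*G(-9) = (8 + sqrt(41 + 61))*9 = (8 + sqrt(102))*9 = 72 + 9*sqrt(102)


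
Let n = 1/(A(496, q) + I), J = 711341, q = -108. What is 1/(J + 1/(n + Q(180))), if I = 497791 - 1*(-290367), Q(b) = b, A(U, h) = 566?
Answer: 141970321/100989310899185 ≈ 1.4058e-6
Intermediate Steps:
I = 788158 (I = 497791 + 290367 = 788158)
n = 1/788724 (n = 1/(566 + 788158) = 1/788724 ≈ 1.2679e-6)
1/(J + 1/(n + Q(180))) = 1/(711341 + 1/(1/788724 + 180)) = 1/(711341 + 1/(141970321/788724)) = 1/(711341 + 788724/141970321) = 1/(100989310899185/141970321) = 141970321/100989310899185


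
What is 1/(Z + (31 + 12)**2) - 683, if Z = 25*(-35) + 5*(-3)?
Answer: -654996/959 ≈ -683.00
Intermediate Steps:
Z = -890 (Z = -875 - 15 = -890)
1/(Z + (31 + 12)**2) - 683 = 1/(-890 + (31 + 12)**2) - 683 = 1/(-890 + 43**2) - 683 = 1/(-890 + 1849) - 683 = 1/959 - 683 = -654996/959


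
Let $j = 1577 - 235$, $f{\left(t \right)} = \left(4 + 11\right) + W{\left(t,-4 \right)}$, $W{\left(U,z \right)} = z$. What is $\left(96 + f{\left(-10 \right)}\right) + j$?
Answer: $1449$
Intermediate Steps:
$f{\left(t \right)} = 11$ ($f{\left(t \right)} = \left(4 + 11\right) - 4 = 15 - 4 = 11$)
$j = 1342$
$\left(96 + f{\left(-10 \right)}\right) + j = \left(96 + 11\right) + 1342 = 107 + 1342 = 1449$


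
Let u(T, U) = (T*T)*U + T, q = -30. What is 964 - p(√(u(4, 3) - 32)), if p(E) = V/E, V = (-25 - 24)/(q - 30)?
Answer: 964 - 49*√5/600 ≈ 963.82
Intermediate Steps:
u(T, U) = T + U*T² (u(T, U) = T²*U + T = U*T² + T = T + U*T²)
V = 49/60 (V = (-25 - 24)/(-30 - 30) = -49/(-60) = -49*(-1/60) = 49/60 ≈ 0.81667)
p(E) = 49/(60*E)
964 - p(√(u(4, 3) - 32)) = 964 - 49/(60*(√(4*(1 + 4*3) - 32))) = 964 - 49/(60*(√(4*(1 + 12) - 32))) = 964 - 49/(60*(√(4*13 - 32))) = 964 - 49/(60*(√(52 - 32))) = 964 - 49/(60*(√20)) = 964 - 49/(60*(2*√5)) = 964 - 49*√5/10/60 = 964 - 49*√5/600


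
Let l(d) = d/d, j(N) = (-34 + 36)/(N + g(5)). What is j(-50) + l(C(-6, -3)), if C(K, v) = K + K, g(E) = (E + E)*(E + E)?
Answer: 26/25 ≈ 1.0400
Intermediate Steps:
g(E) = 4*E² (g(E) = (2*E)*(2*E) = 4*E²)
C(K, v) = 2*K
j(N) = 2/(100 + N) (j(N) = (-34 + 36)/(N + 4*5²) = 2/(N + 4*25) = 2/(N + 100) = 2/(100 + N))
l(d) = 1
j(-50) + l(C(-6, -3)) = 2/(100 - 50) + 1 = 2/50 + 1 = 2*(1/50) + 1 = 1/25 + 1 = 26/25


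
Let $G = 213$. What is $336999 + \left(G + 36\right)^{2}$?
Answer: $399000$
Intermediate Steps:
$336999 + \left(G + 36\right)^{2} = 336999 + \left(213 + 36\right)^{2} = 336999 + 249^{2} = 336999 + 62001 = 399000$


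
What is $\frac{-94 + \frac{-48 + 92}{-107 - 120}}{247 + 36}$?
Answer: $- \frac{21382}{64241} \approx -0.33284$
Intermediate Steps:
$\frac{-94 + \frac{-48 + 92}{-107 - 120}}{247 + 36} = \frac{-94 + \frac{44}{-227}}{283} = \left(-94 + 44 \left(- \frac{1}{227}\right)\right) \frac{1}{283} = \left(-94 - \frac{44}{227}\right) \frac{1}{283} = \left(- \frac{21382}{227}\right) \frac{1}{283} = - \frac{21382}{64241}$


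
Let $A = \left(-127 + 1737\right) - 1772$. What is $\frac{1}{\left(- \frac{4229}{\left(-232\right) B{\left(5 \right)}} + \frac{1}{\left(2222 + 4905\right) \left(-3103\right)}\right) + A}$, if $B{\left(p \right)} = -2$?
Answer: $- \frac{353841296}{60547278849} \approx -0.005844$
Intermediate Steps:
$A = -162$ ($A = 1610 - 1772 = -162$)
$\frac{1}{\left(- \frac{4229}{\left(-232\right) B{\left(5 \right)}} + \frac{1}{\left(2222 + 4905\right) \left(-3103\right)}\right) + A} = \frac{1}{\left(- \frac{4229}{\left(-232\right) \left(-2\right)} + \frac{1}{\left(2222 + 4905\right) \left(-3103\right)}\right) - 162} = \frac{1}{\left(- \frac{4229}{464} + \frac{1}{7127} \left(- \frac{1}{3103}\right)\right) - 162} = \frac{1}{\left(\left(-4229\right) \frac{1}{464} + \frac{1}{7127} \left(- \frac{1}{3103}\right)\right) - 162} = \frac{1}{\left(- \frac{4229}{464} - \frac{1}{22115081}\right) - 162} = \frac{1}{- \frac{3224988897}{353841296} - 162} = \frac{1}{- \frac{60547278849}{353841296}} = - \frac{353841296}{60547278849}$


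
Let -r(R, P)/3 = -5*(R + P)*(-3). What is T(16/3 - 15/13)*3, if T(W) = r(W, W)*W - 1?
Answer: -797577/169 ≈ -4719.4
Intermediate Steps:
r(R, P) = -45*P - 45*R (r(R, P) = -3*(-5*(R + P))*(-3) = -3*(-5*(P + R))*(-3) = -3*(-5*P - 5*R)*(-3) = -3*(15*P + 15*R) = -45*P - 45*R)
T(W) = -1 - 90*W² (T(W) = (-45*W - 45*W)*W - 1 = (-90*W)*W - 1 = -90*W² - 1 = -1 - 90*W²)
T(16/3 - 15/13)*3 = (-1 - 90*(16/3 - 15/13)²)*3 = (-1 - 90*(163/39)²)*3 = (-1 - 90*26569/1521)*3 = (-1 - 265690/169)*3 = -265859/169*3 = -797577/169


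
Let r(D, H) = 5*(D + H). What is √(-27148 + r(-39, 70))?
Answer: I*√26993 ≈ 164.3*I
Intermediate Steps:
r(D, H) = 5*D + 5*H
√(-27148 + r(-39, 70)) = √(-27148 + (5*(-39) + 5*70)) = √(-27148 + (-195 + 350)) = √(-27148 + 155) = √(-26993) = I*√26993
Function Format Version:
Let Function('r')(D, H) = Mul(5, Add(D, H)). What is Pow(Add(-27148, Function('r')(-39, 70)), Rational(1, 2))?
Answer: Mul(I, Pow(26993, Rational(1, 2))) ≈ Mul(164.30, I)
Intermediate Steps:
Function('r')(D, H) = Add(Mul(5, D), Mul(5, H))
Pow(Add(-27148, Function('r')(-39, 70)), Rational(1, 2)) = Pow(Add(-27148, Add(Mul(5, -39), Mul(5, 70))), Rational(1, 2)) = Pow(Add(-27148, Add(-195, 350)), Rational(1, 2)) = Pow(Add(-27148, 155), Rational(1, 2)) = Pow(-26993, Rational(1, 2)) = Mul(I, Pow(26993, Rational(1, 2)))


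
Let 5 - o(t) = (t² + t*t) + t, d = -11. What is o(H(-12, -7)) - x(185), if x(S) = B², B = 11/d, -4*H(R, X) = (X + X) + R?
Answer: -87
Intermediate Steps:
H(R, X) = -X/2 - R/4 (H(R, X) = -((X + X) + R)/4 = -(2*X + R)/4 = -(R + 2*X)/4 = -X/2 - R/4)
o(t) = 5 - t - 2*t² (o(t) = 5 - ((t² + t*t) + t) = 5 - ((t² + t²) + t) = 5 - (2*t² + t) = 5 - (t + 2*t²) = 5 + (-t - 2*t²) = 5 - t - 2*t²)
B = -1 (B = 11/(-11) = 11*(-1/11) = -1)
x(S) = 1 (x(S) = (-1)² = 1)
o(H(-12, -7)) - x(185) = (5 - (-½*(-7) - ¼*(-12)) - 2*(-½*(-7) - ¼*(-12))²) - 1*1 = (5 - (7/2 + 3) - 2*(7/2 + 3)²) - 1 = (5 - 1*13/2 - 2*(13/2)²) - 1 = (5 - 13/2 - 2*169/4) - 1 = (5 - 13/2 - 169/2) - 1 = -86 - 1 = -87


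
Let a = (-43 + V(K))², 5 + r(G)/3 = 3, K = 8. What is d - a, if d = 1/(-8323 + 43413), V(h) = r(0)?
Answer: -84251089/35090 ≈ -2401.0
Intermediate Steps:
r(G) = -6 (r(G) = -15 + 3*3 = -15 + 9 = -6)
V(h) = -6
a = 2401 (a = (-43 - 6)² = (-49)² = 2401)
d = 1/35090 ≈ 2.8498e-5
d - a = 1/35090 - 1*2401 = 1/35090 - 2401 = -84251089/35090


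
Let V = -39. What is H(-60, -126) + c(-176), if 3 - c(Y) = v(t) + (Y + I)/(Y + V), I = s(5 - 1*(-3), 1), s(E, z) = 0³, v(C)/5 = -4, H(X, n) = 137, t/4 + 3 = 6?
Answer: 34224/215 ≈ 159.18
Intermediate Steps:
t = 12 (t = -12 + 4*6 = -12 + 24 = 12)
v(C) = -20 (v(C) = 5*(-4) = -20)
s(E, z) = 0
I = 0
c(Y) = 23 - Y/(-39 + Y) (c(Y) = 3 - (-20 + (Y + 0)/(Y - 39)) = 3 - (-20 + Y/(-39 + Y)) = 3 + (20 - Y/(-39 + Y)) = 23 - Y/(-39 + Y))
H(-60, -126) + c(-176) = 137 + (-897 + 22*(-176))/(-39 - 176) = 137 + (-897 - 3872)/(-215) = 137 - 1/215*(-4769) = 137 + 4769/215 = 34224/215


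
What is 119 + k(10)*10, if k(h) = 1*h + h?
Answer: 319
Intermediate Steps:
k(h) = 2*h (k(h) = h + h = 2*h)
119 + k(10)*10 = 119 + (2*10)*10 = 119 + 20*10 = 119 + 200 = 319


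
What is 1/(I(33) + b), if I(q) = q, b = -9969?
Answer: -1/9936 ≈ -0.00010064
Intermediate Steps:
1/(I(33) + b) = 1/(33 - 9969) = 1/(-9936) = -1/9936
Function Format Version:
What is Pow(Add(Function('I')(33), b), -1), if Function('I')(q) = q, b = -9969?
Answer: Rational(-1, 9936) ≈ -0.00010064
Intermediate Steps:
Pow(Add(Function('I')(33), b), -1) = Pow(Add(33, -9969), -1) = Pow(-9936, -1) = Rational(-1, 9936)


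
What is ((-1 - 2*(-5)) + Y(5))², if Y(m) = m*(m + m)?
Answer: 3481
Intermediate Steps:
Y(m) = 2*m² (Y(m) = m*(2*m) = 2*m²)
((-1 - 2*(-5)) + Y(5))² = ((-1 - 2*(-5)) + 2*5²)² = ((-1 + 10) + 2*25)² = (9 + 50)² = 59² = 3481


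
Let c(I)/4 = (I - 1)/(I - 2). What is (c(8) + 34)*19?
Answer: 2204/3 ≈ 734.67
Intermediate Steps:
c(I) = 4*(-1 + I)/(-2 + I) (c(I) = 4*((I - 1)/(I - 2)) = 4*((-1 + I)/(-2 + I)) = 4*(-1 + I)/(-2 + I))
(c(8) + 34)*19 = (4*(-1 + 8)/(-2 + 8) + 34)*19 = (4*7/6 + 34)*19 = (4*(1/6)*7 + 34)*19 = (14/3 + 34)*19 = (116/3)*19 = 2204/3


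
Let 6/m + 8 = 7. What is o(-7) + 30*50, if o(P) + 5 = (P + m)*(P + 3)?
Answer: 1547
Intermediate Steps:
m = -6 (m = 6/(-8 + 7) = 6/(-1) = 6*(-1) = -6)
o(P) = -5 + (-6 + P)*(3 + P) (o(P) = -5 + (P - 6)*(P + 3) = -5 + (-6 + P)*(3 + P))
o(-7) + 30*50 = (-23 + (-7)**2 - 3*(-7)) + 30*50 = (-23 + 49 + 21) + 1500 = 47 + 1500 = 1547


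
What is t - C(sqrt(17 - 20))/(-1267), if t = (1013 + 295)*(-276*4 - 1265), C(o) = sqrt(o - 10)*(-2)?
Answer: -3098652 - 2*sqrt(-10 + I*sqrt(3))/1267 ≈ -3.0987e+6 - 0.0050103*I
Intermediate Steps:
C(o) = -2*sqrt(-10 + o) (C(o) = sqrt(-10 + o)*(-2) = -2*sqrt(-10 + o))
t = -3098652 (t = 1308*(-1104 - 1265) = 1308*(-2369) = -3098652)
t - C(sqrt(17 - 20))/(-1267) = -3098652 - (-2*sqrt(-10 + sqrt(17 - 20)))/(-1267) = -3098652 - (-2*sqrt(-10 + sqrt(-3)))*(-1)/1267 = -3098652 - (-2*sqrt(-10 + I*sqrt(3)))*(-1)/1267 = -3098652 - 2*sqrt(-10 + I*sqrt(3))/1267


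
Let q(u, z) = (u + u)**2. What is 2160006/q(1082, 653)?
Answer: 1080003/2341448 ≈ 0.46125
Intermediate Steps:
q(u, z) = 4*u**2 (q(u, z) = (2*u)**2 = 4*u**2)
2160006/q(1082, 653) = 2160006/((4*1082**2)) = 2160006/((4*1170724)) = 2160006/4682896 = 2160006*(1/4682896) = 1080003/2341448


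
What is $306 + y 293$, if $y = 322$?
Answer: $94652$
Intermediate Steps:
$306 + y 293 = 306 + 322 \cdot 293 = 306 + 94346 = 94652$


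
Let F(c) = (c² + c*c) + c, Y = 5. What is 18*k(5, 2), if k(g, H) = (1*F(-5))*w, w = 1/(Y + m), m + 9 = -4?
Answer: -405/4 ≈ -101.25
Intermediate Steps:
m = -13 (m = -9 - 4 = -13)
F(c) = c + 2*c² (F(c) = (c² + c²) + c = 2*c² + c = c + 2*c²)
w = -⅛ (w = 1/(5 - 13) = 1/(-8) = -⅛ ≈ -0.12500)
k(g, H) = -45/8 (k(g, H) = (1*(-5*(1 + 2*(-5))))*(-⅛) = (1*(-5*(1 - 10)))*(-⅛) = (1*(-5*(-9)))*(-⅛) = (1*45)*(-⅛) = 45*(-⅛) = -45/8)
18*k(5, 2) = 18*(-45/8) = -405/4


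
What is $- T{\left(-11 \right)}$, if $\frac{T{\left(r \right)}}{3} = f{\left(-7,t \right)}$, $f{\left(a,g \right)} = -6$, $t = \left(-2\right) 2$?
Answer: $18$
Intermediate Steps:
$t = -4$
$T{\left(r \right)} = -18$ ($T{\left(r \right)} = 3 \left(-6\right) = -18$)
$- T{\left(-11 \right)} = \left(-1\right) \left(-18\right) = 18$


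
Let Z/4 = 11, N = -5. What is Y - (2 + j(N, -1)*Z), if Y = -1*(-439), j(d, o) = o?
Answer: 481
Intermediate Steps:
Z = 44 (Z = 4*11 = 44)
Y = 439
Y - (2 + j(N, -1)*Z) = 439 - (2 - 1*44) = 439 - (2 - 44) = 439 - 1*(-42) = 439 + 42 = 481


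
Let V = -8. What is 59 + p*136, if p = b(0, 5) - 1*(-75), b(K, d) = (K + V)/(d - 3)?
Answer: 9715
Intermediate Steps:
b(K, d) = (-8 + K)/(-3 + d) (b(K, d) = (K - 8)/(d - 3) = (-8 + K)/(-3 + d))
p = 71 (p = (-8 + 0)/(-3 + 5) - 1*(-75) = -8/2 + 75 = (1/2)*(-8) + 75 = -4 + 75 = 71)
59 + p*136 = 59 + 71*136 = 59 + 9656 = 9715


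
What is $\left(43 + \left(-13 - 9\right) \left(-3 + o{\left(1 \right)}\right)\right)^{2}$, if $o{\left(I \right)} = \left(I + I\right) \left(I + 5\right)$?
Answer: $24025$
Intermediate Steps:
$o{\left(I \right)} = 2 I \left(5 + I\right)$
$\left(43 + \left(-13 - 9\right) \left(-3 + o{\left(1 \right)}\right)\right)^{2} = \left(43 + \left(-13 - 9\right) \left(-3 + 2 \cdot 1 \left(5 + 1\right)\right)\right)^{2} = \left(43 - 22 \left(-3 + 2 \cdot 1 \cdot 6\right)\right)^{2} = \left(43 - 22 \left(-3 + 12\right)\right)^{2} = \left(43 - 198\right)^{2} = \left(-155\right)^{2} = 24025$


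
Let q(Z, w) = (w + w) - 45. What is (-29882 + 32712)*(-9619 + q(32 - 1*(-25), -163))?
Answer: -28271700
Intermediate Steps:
q(Z, w) = -45 + 2*w (q(Z, w) = 2*w - 45 = -45 + 2*w)
(-29882 + 32712)*(-9619 + q(32 - 1*(-25), -163)) = (-29882 + 32712)*(-9619 + (-45 + 2*(-163))) = 2830*(-9619 + (-45 - 326)) = 2830*(-9619 - 371) = 2830*(-9990) = -28271700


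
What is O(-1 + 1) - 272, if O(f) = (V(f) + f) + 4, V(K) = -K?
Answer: -268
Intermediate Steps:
O(f) = 4 (O(f) = (-f + f) + 4 = 0 + 4 = 4)
O(-1 + 1) - 272 = 4 - 272 = -268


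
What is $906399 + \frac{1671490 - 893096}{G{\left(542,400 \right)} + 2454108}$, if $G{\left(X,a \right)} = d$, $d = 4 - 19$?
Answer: $\frac{2224388219501}{2454093} \approx 9.064 \cdot 10^{5}$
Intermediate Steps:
$d = -15$ ($d = 4 - 19 = -15$)
$G{\left(X,a \right)} = -15$
$906399 + \frac{1671490 - 893096}{G{\left(542,400 \right)} + 2454108} = 906399 + \frac{1671490 - 893096}{-15 + 2454108} = 906399 + \frac{778394}{2454093} = \frac{2224388219501}{2454093}$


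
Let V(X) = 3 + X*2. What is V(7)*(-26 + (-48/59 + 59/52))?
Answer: -1339311/3068 ≈ -436.54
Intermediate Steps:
V(X) = 3 + 2*X
V(7)*(-26 + (-48/59 + 59/52)) = (3 + 2*7)*(-26 + (-48/59 + 59/52)) = (3 + 14)*(-26 + (-48*1/59 + 59*(1/52))) = 17*(-26 + (-48/59 + 59/52)) = 17*(-26 + 985/3068) = 17*(-78783/3068) = -1339311/3068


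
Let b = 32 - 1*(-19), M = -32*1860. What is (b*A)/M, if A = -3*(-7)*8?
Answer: -357/2480 ≈ -0.14395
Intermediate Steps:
A = 168 (A = 21*8 = 168)
M = -59520
b = 51 (b = 32 + 19 = 51)
(b*A)/M = (51*168)/(-59520) = 8568*(-1/59520) = -357/2480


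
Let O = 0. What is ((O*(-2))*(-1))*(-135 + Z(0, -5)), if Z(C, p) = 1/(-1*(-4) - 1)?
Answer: 0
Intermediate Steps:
Z(C, p) = 1/3 (Z(C, p) = 1/(4 - 1) = 1/3)
((O*(-2))*(-1))*(-135 + Z(0, -5)) = ((0*(-2))*(-1))*(-135 + 1/3) = (0*(-1))*(-404/3) = 0*(-404/3) = 0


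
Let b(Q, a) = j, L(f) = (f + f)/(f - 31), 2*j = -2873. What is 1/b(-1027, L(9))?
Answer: -2/2873 ≈ -0.00069614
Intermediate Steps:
j = -2873/2 (j = (½)*(-2873) = -2873/2 ≈ -1436.5)
L(f) = 2*f/(-31 + f) (L(f) = (2*f)/(-31 + f) = 2*f/(-31 + f))
b(Q, a) = -2873/2
1/b(-1027, L(9)) = 1/(-2873/2) = -2/2873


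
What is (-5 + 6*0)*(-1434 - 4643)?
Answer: 30385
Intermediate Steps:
(-5 + 6*0)*(-1434 - 4643) = (-5 + 0)*(-6077) = -5*(-6077) = 30385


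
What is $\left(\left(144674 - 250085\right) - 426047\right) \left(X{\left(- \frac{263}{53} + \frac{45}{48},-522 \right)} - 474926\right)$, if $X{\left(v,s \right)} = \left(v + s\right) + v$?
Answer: $\frac{53569203288085}{212} \approx 2.5268 \cdot 10^{11}$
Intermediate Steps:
$X{\left(v,s \right)} = s + 2 v$ ($X{\left(v,s \right)} = \left(s + v\right) + v = s + 2 v$)
$\left(\left(144674 - 250085\right) - 426047\right) \left(X{\left(- \frac{263}{53} + \frac{45}{48},-522 \right)} - 474926\right) = \left(\left(144674 - 250085\right) - 426047\right) \left(\left(-522 + 2 \left(- \frac{263}{53} + \frac{45}{48}\right)\right) - 474926\right) = \left(\left(144674 - 250085\right) - 426047\right) \left(\left(-522 + 2 \left(\left(-263\right) \frac{1}{53} + 45 \cdot \frac{1}{48}\right)\right) - 474926\right) = \left(-105411 - 426047\right) \left(\left(-522 + 2 \left(- \frac{263}{53} + \frac{15}{16}\right)\right) - 474926\right) = - 531458 \left(\left(-522 + 2 \left(- \frac{3413}{848}\right)\right) - 474926\right) = - 531458 \left(\left(-522 - \frac{3413}{424}\right) - 474926\right) = - 531458 \left(- \frac{224741}{424} - 474926\right) = \left(-531458\right) \left(- \frac{201593365}{424}\right) = \frac{53569203288085}{212}$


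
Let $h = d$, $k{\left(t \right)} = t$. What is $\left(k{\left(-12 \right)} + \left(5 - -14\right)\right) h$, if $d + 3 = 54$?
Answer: $357$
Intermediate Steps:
$d = 51$ ($d = -3 + 54 = 51$)
$h = 51$
$\left(k{\left(-12 \right)} + \left(5 - -14\right)\right) h = \left(-12 + \left(5 - -14\right)\right) 51 = \left(-12 + \left(5 + 14\right)\right) 51 = \left(-12 + 19\right) 51 = 7 \cdot 51 = 357$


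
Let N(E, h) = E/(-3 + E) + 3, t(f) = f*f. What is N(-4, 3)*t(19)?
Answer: 9025/7 ≈ 1289.3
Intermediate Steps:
t(f) = f²
N(E, h) = 3 + E/(-3 + E) (N(E, h) = E/(-3 + E) + 3 = 3 + E/(-3 + E))
N(-4, 3)*t(19) = ((-9 + 4*(-4))/(-3 - 4))*19² = ((-9 - 16)/(-7))*361 = -⅐*(-25)*361 = (25/7)*361 = 9025/7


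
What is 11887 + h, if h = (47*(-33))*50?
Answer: -65663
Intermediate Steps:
h = -77550 (h = -1551*50 = -77550)
11887 + h = 11887 - 77550 = -65663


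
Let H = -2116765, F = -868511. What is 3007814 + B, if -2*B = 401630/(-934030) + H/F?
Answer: 34856914434605923/11588790419 ≈ 3.0078e+6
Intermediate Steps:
B = -11630728143/11588790419 (B = -(401630/(-934030) - 2116765/(-868511))/2 = -(401630*(-1/934030) - 2116765*(-1/868511))/2 = -(-40163/93403 + 302395/124073)/2 = -½*23261456286/11588790419 = -11630728143/11588790419 ≈ -1.0036)
3007814 + B = 3007814 - 11630728143/11588790419 = 34856914434605923/11588790419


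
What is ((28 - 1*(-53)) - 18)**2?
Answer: 3969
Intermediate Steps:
((28 - 1*(-53)) - 18)**2 = ((28 + 53) - 18)**2 = (81 - 18)**2 = 63**2 = 3969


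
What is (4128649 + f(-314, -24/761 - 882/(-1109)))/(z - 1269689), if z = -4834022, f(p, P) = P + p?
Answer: -3484104839501/5151220794739 ≈ -0.67636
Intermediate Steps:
(4128649 + f(-314, -24/761 - 882/(-1109)))/(z - 1269689) = (4128649 + ((-24/761 - 882/(-1109)) - 314))/(-4834022 - 1269689) = (4128649 + ((-24*1/761 - 882*(-1/1109)) - 314))/(-6103711) = (4128649 + ((-24/761 + 882/1109) - 314))*(-1/6103711) = (4128649 + (644586/843949 - 314))*(-1/6103711) = (4128649 - 264355400/843949)*(-1/6103711) = (3484104839501/843949)*(-1/6103711) = -3484104839501/5151220794739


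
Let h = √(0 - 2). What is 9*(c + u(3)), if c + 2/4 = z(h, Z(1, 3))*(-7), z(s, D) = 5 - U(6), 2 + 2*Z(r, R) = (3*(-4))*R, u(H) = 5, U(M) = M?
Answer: 207/2 ≈ 103.50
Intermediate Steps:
h = I*√2 (h = √(-2) = I*√2 ≈ 1.4142*I)
Z(r, R) = -1 - 6*R (Z(r, R) = -1 + ((3*(-4))*R)/2 = -1 + (-12*R)/2 = -1 - 6*R)
z(s, D) = -1 (z(s, D) = 5 - 1*6 = 5 - 6 = -1)
c = 13/2 (c = -½ - 1*(-7) = -½ + 7 = 13/2 ≈ 6.5000)
9*(c + u(3)) = 9*(13/2 + 5) = 9*(23/2) = 207/2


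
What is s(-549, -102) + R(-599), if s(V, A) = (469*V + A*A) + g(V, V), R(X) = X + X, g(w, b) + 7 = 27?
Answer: -248255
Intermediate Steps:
g(w, b) = 20 (g(w, b) = -7 + 27 = 20)
R(X) = 2*X
s(V, A) = 20 + A² + 469*V (s(V, A) = (469*V + A*A) + 20 = (469*V + A²) + 20 = (A² + 469*V) + 20 = 20 + A² + 469*V)
s(-549, -102) + R(-599) = (20 + (-102)² + 469*(-549)) + 2*(-599) = (20 + 10404 - 257481) - 1198 = -247057 - 1198 = -248255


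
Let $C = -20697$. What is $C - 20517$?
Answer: $-41214$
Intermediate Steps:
$C - 20517 = -20697 - 20517 = -41214$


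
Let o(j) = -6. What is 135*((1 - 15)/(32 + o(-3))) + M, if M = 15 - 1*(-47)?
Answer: -139/13 ≈ -10.692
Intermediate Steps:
M = 62 (M = 15 + 47 = 62)
135*((1 - 15)/(32 + o(-3))) + M = 135*((1 - 15)/(32 - 6)) + 62 = 135*(-14/26) + 62 = 135*(-14*1/26) + 62 = 135*(-7/13) + 62 = -945/13 + 62 = -139/13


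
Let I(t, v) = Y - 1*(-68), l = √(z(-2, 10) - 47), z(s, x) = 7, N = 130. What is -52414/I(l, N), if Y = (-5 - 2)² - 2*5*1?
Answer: -52414/107 ≈ -489.85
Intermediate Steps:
Y = 39 (Y = (-7)² - 10*1 = 49 - 10 = 39)
l = 2*I*√10 (l = √(7 - 47) = √(-40) = 2*I*√10 ≈ 6.3246*I)
I(t, v) = 107 (I(t, v) = 39 - 1*(-68) = 39 + 68 = 107)
-52414/I(l, N) = -52414/107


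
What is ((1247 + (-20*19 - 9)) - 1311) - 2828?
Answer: -3281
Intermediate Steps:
((1247 + (-20*19 - 9)) - 1311) - 2828 = ((1247 + (-380 - 9)) - 1311) - 2828 = ((1247 - 389) - 1311) - 2828 = (858 - 1311) - 2828 = -453 - 2828 = -3281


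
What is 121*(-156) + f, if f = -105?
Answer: -18981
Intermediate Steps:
121*(-156) + f = 121*(-156) - 105 = -18876 - 105 = -18981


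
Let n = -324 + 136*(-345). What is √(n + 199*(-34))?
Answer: I*√54010 ≈ 232.4*I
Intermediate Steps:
n = -47244 (n = -324 - 46920 = -47244)
√(n + 199*(-34)) = √(-47244 + 199*(-34)) = √(-47244 - 6766) = √(-54010) = I*√54010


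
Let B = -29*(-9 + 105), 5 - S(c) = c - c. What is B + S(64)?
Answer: -2779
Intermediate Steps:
S(c) = 5 (S(c) = 5 - (c - c) = 5 - 1*0 = 5 + 0 = 5)
B = -2784 (B = -29*96 = -2784)
B + S(64) = -2784 + 5 = -2779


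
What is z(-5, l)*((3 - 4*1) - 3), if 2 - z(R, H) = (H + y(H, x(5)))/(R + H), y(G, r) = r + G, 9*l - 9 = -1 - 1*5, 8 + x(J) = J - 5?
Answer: -12/7 ≈ -1.7143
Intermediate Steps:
x(J) = -13 + J (x(J) = -8 + (J - 5) = -8 + (-5 + J) = -13 + J)
l = 1/3 (l = 1 + (-1 - 1*5)/9 = 1 + (-1 - 5)/9 = 1 + (1/9)*(-6) = 1 - 2/3 = 1/3 ≈ 0.33333)
y(G, r) = G + r
z(R, H) = 2 - (-8 + 2*H)/(H + R) (z(R, H) = 2 - (H + (H + (-13 + 5)))/(R + H) = 2 - (H + (H - 8))/(H + R) = 2 - (H + (-8 + H))/(H + R) = 2 - (-8 + 2*H)/(H + R))
z(-5, l)*((3 - 4*1) - 3) = (2*(4 - 5)/(1/3 - 5))*((3 - 4*1) - 3) = (2*(-1)/(-14/3))*((3 - 4) - 3) = (2*(-3/14)*(-1))*(-1 - 3) = (3/7)*(-4) = -12/7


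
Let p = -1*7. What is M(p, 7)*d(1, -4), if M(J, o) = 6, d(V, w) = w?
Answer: -24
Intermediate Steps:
p = -7
M(p, 7)*d(1, -4) = 6*(-4) = -24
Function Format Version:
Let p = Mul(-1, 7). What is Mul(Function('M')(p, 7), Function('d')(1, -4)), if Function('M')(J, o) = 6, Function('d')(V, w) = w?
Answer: -24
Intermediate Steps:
p = -7
Mul(Function('M')(p, 7), Function('d')(1, -4)) = Mul(6, -4) = -24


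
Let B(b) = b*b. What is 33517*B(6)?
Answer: 1206612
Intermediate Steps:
B(b) = b²
33517*B(6) = 33517*6² = 33517*36 = 1206612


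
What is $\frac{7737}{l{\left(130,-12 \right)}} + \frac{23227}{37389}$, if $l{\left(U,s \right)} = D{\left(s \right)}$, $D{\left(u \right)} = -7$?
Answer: $- \frac{289116104}{261723} \approx -1104.7$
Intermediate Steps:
$l{\left(U,s \right)} = -7$
$\frac{7737}{l{\left(130,-12 \right)}} + \frac{23227}{37389} = \frac{7737}{-7} + \frac{23227}{37389} = 7737 \left(- \frac{1}{7}\right) + 23227 \cdot \frac{1}{37389} = - \frac{7737}{7} + \frac{23227}{37389} = - \frac{289116104}{261723}$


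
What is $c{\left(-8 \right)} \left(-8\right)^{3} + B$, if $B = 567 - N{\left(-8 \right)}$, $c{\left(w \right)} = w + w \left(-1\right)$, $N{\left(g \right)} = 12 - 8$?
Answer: $563$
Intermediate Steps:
$N{\left(g \right)} = 4$ ($N{\left(g \right)} = 12 - 8 = 4$)
$c{\left(w \right)} = 0$ ($c{\left(w \right)} = w - w = 0$)
$B = 563$ ($B = 567 - 4 = 563$)
$c{\left(-8 \right)} \left(-8\right)^{3} + B = 0 \left(-8\right)^{3} + 563 = 0 \left(-512\right) + 563 = 0 + 563 = 563$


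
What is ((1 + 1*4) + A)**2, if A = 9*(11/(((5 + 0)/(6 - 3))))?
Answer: 103684/25 ≈ 4147.4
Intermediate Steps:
A = 297/5 (A = 9*(11/((5/3))) = 9*(11/((5*(1/3)))) = 9*(11/(5/3)) = 9*(11*(3/5)) = 9*(33/5) = 297/5 ≈ 59.400)
((1 + 1*4) + A)**2 = ((1 + 1*4) + 297/5)**2 = ((1 + 4) + 297/5)**2 = (5 + 297/5)**2 = (322/5)**2 = 103684/25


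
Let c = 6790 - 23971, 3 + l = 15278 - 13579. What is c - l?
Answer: -18877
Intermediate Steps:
l = 1696 (l = -3 + (15278 - 13579) = -3 + 1699 = 1696)
c = -17181
c - l = -17181 - 1*1696 = -17181 - 1696 = -18877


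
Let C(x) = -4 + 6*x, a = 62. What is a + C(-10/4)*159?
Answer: -2959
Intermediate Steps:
a + C(-10/4)*159 = 62 + (-4 + 6*(-10/4))*159 = 62 + (-4 + 6*(-10*1/4))*159 = 62 + (-4 + 6*(-5/2))*159 = 62 + (-4 - 15)*159 = 62 - 19*159 = 62 - 3021 = -2959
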